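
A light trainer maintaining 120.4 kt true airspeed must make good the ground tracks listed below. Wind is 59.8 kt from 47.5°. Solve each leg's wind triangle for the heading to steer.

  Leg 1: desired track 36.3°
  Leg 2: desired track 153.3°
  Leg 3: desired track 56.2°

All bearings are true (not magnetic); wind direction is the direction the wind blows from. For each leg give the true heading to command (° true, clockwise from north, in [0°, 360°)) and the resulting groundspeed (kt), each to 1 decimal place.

Leg 1: heading=41.8°, groundspeed=61.2 kt
Leg 2: heading=124.8°, groundspeed=122.0 kt
Leg 3: heading=51.9°, groundspeed=60.9 kt

Leg 1: desired track 36.3°; wind correction +5.5° → command heading 41.8°, groundspeed 61.2 kt
Leg 2: desired track 153.3°; wind correction -28.5° → command heading 124.8°, groundspeed 122.0 kt
Leg 3: desired track 56.2°; wind correction -4.3° → command heading 51.9°, groundspeed 60.9 kt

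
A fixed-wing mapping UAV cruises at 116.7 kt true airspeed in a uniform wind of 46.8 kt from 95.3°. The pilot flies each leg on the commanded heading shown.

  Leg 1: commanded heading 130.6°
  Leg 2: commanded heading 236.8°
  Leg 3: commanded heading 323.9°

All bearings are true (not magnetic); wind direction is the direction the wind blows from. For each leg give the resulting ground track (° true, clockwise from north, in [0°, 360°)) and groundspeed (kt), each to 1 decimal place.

Leg 1: heading 130.6°; drift +19.0° → track 149.6°, groundspeed 83.0 kt
Leg 2: heading 236.8°; drift +10.8° → track 247.6°, groundspeed 156.1 kt
Leg 3: heading 323.9°; drift -13.4° → track 310.5°, groundspeed 151.8 kt

Leg 1: track=149.6°, groundspeed=83.0 kt
Leg 2: track=247.6°, groundspeed=156.1 kt
Leg 3: track=310.5°, groundspeed=151.8 kt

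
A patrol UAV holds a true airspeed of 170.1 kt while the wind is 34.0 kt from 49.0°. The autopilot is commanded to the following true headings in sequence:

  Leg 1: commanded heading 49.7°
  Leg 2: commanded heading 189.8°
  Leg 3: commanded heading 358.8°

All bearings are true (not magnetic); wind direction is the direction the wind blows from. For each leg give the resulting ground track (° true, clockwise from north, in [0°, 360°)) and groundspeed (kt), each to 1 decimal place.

Leg 1: track=49.9°, groundspeed=136.1 kt
Leg 2: track=196.0°, groundspeed=197.6 kt
Leg 3: track=348.8°, groundspeed=150.6 kt

Leg 1: heading 49.7°; drift +0.2° → track 49.9°, groundspeed 136.1 kt
Leg 2: heading 189.8°; drift +6.2° → track 196.0°, groundspeed 197.6 kt
Leg 3: heading 358.8°; drift -10.0° → track 348.8°, groundspeed 150.6 kt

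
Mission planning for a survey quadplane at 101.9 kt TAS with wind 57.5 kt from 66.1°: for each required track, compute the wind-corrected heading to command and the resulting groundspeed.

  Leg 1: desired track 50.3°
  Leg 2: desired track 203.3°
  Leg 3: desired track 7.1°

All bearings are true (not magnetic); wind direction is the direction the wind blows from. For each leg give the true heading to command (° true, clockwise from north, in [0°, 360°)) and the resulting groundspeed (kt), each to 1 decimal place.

Leg 1: heading=59.1°, groundspeed=45.4 kt
Leg 2: heading=180.8°, groundspeed=136.3 kt
Leg 3: heading=36.0°, groundspeed=59.6 kt

Leg 1: desired track 50.3°; wind correction +8.8° → command heading 59.1°, groundspeed 45.4 kt
Leg 2: desired track 203.3°; wind correction -22.5° → command heading 180.8°, groundspeed 136.3 kt
Leg 3: desired track 7.1°; wind correction +28.9° → command heading 36.0°, groundspeed 59.6 kt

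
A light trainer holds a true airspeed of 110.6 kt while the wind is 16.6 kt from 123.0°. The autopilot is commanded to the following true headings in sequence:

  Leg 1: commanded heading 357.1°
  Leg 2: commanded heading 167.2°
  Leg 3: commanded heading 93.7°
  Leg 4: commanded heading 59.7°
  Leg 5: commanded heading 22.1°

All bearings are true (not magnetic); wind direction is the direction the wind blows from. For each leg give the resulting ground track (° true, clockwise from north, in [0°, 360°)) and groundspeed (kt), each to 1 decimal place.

Leg 1: heading 357.1°; drift -6.4° → track 350.7°, groundspeed 121.1 kt
Leg 2: heading 167.2°; drift +6.7° → track 173.9°, groundspeed 99.4 kt
Leg 3: heading 93.7°; drift -4.8° → track 88.9°, groundspeed 96.5 kt
Leg 4: heading 59.7°; drift -8.2° → track 51.5°, groundspeed 104.2 kt
Leg 5: heading 22.1°; drift -8.2° → track 13.9°, groundspeed 114.9 kt

Leg 1: track=350.7°, groundspeed=121.1 kt
Leg 2: track=173.9°, groundspeed=99.4 kt
Leg 3: track=88.9°, groundspeed=96.5 kt
Leg 4: track=51.5°, groundspeed=104.2 kt
Leg 5: track=13.9°, groundspeed=114.9 kt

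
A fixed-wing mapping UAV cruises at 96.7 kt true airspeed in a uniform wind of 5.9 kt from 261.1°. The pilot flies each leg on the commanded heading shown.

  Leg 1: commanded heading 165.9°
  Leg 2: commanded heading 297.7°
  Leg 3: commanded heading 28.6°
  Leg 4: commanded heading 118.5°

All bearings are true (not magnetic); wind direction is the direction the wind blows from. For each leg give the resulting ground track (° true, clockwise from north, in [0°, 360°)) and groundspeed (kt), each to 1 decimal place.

Leg 1: heading 165.9°; drift -3.5° → track 162.4°, groundspeed 97.4 kt
Leg 2: heading 297.7°; drift +2.2° → track 299.9°, groundspeed 92.0 kt
Leg 3: heading 28.6°; drift +2.7° → track 31.3°, groundspeed 100.4 kt
Leg 4: heading 118.5°; drift -2.0° → track 116.5°, groundspeed 101.5 kt

Leg 1: track=162.4°, groundspeed=97.4 kt
Leg 2: track=299.9°, groundspeed=92.0 kt
Leg 3: track=31.3°, groundspeed=100.4 kt
Leg 4: track=116.5°, groundspeed=101.5 kt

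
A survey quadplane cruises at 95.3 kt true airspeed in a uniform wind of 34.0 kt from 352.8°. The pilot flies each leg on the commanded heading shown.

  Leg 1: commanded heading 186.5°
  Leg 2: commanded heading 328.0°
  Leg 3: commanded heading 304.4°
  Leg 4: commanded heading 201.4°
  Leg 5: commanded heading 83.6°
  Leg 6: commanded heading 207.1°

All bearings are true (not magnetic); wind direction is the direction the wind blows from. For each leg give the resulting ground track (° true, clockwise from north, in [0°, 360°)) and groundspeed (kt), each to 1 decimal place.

Leg 1: heading 186.5°; drift -3.6° → track 182.9°, groundspeed 128.6 kt
Leg 2: heading 328.0°; drift -12.5° → track 315.5°, groundspeed 66.0 kt
Leg 3: heading 304.4°; drift -19.3° → track 285.1°, groundspeed 77.0 kt
Leg 4: heading 201.4°; drift -7.4° → track 194.0°, groundspeed 126.2 kt
Leg 5: heading 83.6°; drift +19.5° → track 103.1°, groundspeed 101.6 kt
Leg 6: heading 207.1°; drift -8.8° → track 198.3°, groundspeed 124.9 kt

Leg 1: track=182.9°, groundspeed=128.6 kt
Leg 2: track=315.5°, groundspeed=66.0 kt
Leg 3: track=285.1°, groundspeed=77.0 kt
Leg 4: track=194.0°, groundspeed=126.2 kt
Leg 5: track=103.1°, groundspeed=101.6 kt
Leg 6: track=198.3°, groundspeed=124.9 kt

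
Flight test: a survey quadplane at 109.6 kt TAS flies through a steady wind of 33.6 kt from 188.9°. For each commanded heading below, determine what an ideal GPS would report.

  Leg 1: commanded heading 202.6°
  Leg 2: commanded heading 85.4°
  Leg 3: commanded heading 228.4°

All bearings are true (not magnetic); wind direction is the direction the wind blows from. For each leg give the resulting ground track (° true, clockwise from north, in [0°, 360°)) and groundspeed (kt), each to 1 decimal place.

Leg 1: heading 202.6°; drift +5.9° → track 208.5°, groundspeed 77.4 kt
Leg 2: heading 85.4°; drift -15.5° → track 69.9°, groundspeed 121.9 kt
Leg 3: heading 228.4°; drift +14.3° → track 242.7°, groundspeed 86.4 kt

Leg 1: track=208.5°, groundspeed=77.4 kt
Leg 2: track=69.9°, groundspeed=121.9 kt
Leg 3: track=242.7°, groundspeed=86.4 kt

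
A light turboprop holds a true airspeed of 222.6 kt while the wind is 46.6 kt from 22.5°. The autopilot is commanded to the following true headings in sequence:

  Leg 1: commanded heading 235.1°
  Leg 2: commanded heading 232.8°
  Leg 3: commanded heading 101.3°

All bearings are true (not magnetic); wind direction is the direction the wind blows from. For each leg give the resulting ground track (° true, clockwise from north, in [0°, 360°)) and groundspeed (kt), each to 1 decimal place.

Leg 1: track=229.6°, groundspeed=263.1 kt
Leg 2: track=227.7°, groundspeed=263.9 kt
Leg 3: track=113.4°, groundspeed=218.4 kt

Leg 1: heading 235.1°; drift -5.5° → track 229.6°, groundspeed 263.1 kt
Leg 2: heading 232.8°; drift -5.1° → track 227.7°, groundspeed 263.9 kt
Leg 3: heading 101.3°; drift +12.1° → track 113.4°, groundspeed 218.4 kt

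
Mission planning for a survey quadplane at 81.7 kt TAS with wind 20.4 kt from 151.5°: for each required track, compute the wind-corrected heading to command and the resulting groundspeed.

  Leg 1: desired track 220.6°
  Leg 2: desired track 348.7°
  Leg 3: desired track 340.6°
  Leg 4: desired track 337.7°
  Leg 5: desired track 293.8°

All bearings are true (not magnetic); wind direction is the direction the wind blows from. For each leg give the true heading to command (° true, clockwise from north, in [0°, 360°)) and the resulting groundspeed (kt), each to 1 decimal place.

Leg 1: heading=207.1°, groundspeed=72.2 kt
Leg 2: heading=352.9°, groundspeed=101.0 kt
Leg 3: heading=342.9°, groundspeed=101.8 kt
Leg 4: heading=339.2°, groundspeed=102.0 kt
Leg 5: heading=285.0°, groundspeed=96.9 kt

Leg 1: desired track 220.6°; wind correction -13.5° → command heading 207.1°, groundspeed 72.2 kt
Leg 2: desired track 348.7°; wind correction +4.2° → command heading 352.9°, groundspeed 101.0 kt
Leg 3: desired track 340.6°; wind correction +2.3° → command heading 342.9°, groundspeed 101.8 kt
Leg 4: desired track 337.7°; wind correction +1.5° → command heading 339.2°, groundspeed 102.0 kt
Leg 5: desired track 293.8°; wind correction -8.8° → command heading 285.0°, groundspeed 96.9 kt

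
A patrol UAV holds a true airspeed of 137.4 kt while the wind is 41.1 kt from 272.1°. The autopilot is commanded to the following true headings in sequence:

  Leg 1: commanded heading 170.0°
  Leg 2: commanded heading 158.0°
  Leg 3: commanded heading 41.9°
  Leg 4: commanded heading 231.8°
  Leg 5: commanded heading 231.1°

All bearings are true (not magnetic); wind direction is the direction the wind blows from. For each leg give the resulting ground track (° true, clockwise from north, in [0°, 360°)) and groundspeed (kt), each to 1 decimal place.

Leg 1: track=154.6°, groundspeed=151.4 kt
Leg 2: track=144.3°, groundspeed=158.7 kt
Leg 3: track=52.8°, groundspeed=166.7 kt
Leg 4: track=217.7°, groundspeed=109.3 kt
Leg 5: track=216.9°, groundspeed=109.7 kt

Leg 1: heading 170.0°; drift -15.4° → track 154.6°, groundspeed 151.4 kt
Leg 2: heading 158.0°; drift -13.7° → track 144.3°, groundspeed 158.7 kt
Leg 3: heading 41.9°; drift +10.9° → track 52.8°, groundspeed 166.7 kt
Leg 4: heading 231.8°; drift -14.1° → track 217.7°, groundspeed 109.3 kt
Leg 5: heading 231.1°; drift -14.2° → track 216.9°, groundspeed 109.7 kt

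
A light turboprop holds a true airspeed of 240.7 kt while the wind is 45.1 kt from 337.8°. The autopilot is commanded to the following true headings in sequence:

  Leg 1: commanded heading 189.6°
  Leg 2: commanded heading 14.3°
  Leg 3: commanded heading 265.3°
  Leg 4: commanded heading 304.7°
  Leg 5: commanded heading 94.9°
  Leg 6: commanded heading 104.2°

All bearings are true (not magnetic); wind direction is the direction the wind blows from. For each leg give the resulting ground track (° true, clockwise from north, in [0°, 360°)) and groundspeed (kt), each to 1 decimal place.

Leg 1: heading 189.6°; drift -4.9° → track 184.7°, groundspeed 280.0 kt
Leg 2: heading 14.3°; drift +7.5° → track 21.8°, groundspeed 206.2 kt
Leg 3: heading 265.3°; drift -10.7° → track 254.6°, groundspeed 231.2 kt
Leg 4: heading 304.7°; drift -6.9° → track 297.8°, groundspeed 204.4 kt
Leg 5: heading 94.9°; drift +8.7° → track 103.6°, groundspeed 264.3 kt
Leg 6: heading 104.2°; drift +7.7° → track 111.9°, groundspeed 269.9 kt

Leg 1: track=184.7°, groundspeed=280.0 kt
Leg 2: track=21.8°, groundspeed=206.2 kt
Leg 3: track=254.6°, groundspeed=231.2 kt
Leg 4: track=297.8°, groundspeed=204.4 kt
Leg 5: track=103.6°, groundspeed=264.3 kt
Leg 6: track=111.9°, groundspeed=269.9 kt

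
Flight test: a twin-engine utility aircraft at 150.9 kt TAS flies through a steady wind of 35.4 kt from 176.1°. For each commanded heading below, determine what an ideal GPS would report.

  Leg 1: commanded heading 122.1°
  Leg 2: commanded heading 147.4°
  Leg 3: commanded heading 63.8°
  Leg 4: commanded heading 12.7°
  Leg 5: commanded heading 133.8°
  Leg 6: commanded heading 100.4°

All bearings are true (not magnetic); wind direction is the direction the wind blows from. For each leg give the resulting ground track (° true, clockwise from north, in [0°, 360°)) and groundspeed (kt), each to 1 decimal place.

Leg 1: heading 122.1°; drift -12.4° → track 109.7°, groundspeed 133.2 kt
Leg 2: heading 147.4°; drift -8.1° → track 139.3°, groundspeed 121.0 kt
Leg 3: heading 63.8°; drift -11.3° → track 52.5°, groundspeed 167.6 kt
Leg 4: heading 12.7°; drift -3.1° → track 9.6°, groundspeed 185.1 kt
Leg 5: heading 133.8°; drift -10.8° → track 123.0°, groundspeed 127.0 kt
Leg 6: heading 100.4°; drift -13.6° → track 86.8°, groundspeed 146.2 kt

Leg 1: track=109.7°, groundspeed=133.2 kt
Leg 2: track=139.3°, groundspeed=121.0 kt
Leg 3: track=52.5°, groundspeed=167.6 kt
Leg 4: track=9.6°, groundspeed=185.1 kt
Leg 5: track=123.0°, groundspeed=127.0 kt
Leg 6: track=86.8°, groundspeed=146.2 kt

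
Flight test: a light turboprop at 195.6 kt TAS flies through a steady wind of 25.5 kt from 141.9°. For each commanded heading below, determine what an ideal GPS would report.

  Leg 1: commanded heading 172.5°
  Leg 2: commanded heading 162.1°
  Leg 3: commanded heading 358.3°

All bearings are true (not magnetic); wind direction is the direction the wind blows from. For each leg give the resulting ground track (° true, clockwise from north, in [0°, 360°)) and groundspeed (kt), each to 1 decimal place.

Leg 1: track=176.8°, groundspeed=174.1 kt
Leg 2: track=165.0°, groundspeed=171.9 kt
Leg 3: track=354.3°, groundspeed=216.7 kt

Leg 1: heading 172.5°; drift +4.3° → track 176.8°, groundspeed 174.1 kt
Leg 2: heading 162.1°; drift +2.9° → track 165.0°, groundspeed 171.9 kt
Leg 3: heading 358.3°; drift -4.0° → track 354.3°, groundspeed 216.7 kt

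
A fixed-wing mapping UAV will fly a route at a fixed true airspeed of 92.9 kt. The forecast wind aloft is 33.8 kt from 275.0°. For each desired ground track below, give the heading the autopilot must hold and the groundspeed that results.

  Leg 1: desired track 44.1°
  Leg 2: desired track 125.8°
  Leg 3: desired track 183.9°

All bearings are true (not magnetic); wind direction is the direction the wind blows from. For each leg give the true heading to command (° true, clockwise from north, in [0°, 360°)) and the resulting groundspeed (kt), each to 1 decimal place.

Leg 1: heading=27.7°, groundspeed=110.4 kt
Leg 2: heading=136.5°, groundspeed=120.3 kt
Leg 3: heading=205.2°, groundspeed=87.2 kt

Leg 1: desired track 44.1°; wind correction -16.4° → command heading 27.7°, groundspeed 110.4 kt
Leg 2: desired track 125.8°; wind correction +10.7° → command heading 136.5°, groundspeed 120.3 kt
Leg 3: desired track 183.9°; wind correction +21.3° → command heading 205.2°, groundspeed 87.2 kt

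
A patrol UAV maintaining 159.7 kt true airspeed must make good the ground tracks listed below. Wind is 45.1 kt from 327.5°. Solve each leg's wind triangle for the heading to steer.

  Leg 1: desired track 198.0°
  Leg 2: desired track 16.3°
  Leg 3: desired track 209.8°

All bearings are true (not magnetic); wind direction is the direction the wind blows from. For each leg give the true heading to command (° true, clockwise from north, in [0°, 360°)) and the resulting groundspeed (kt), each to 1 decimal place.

Leg 1: heading=210.6°, groundspeed=184.5 kt
Leg 2: heading=4.0°, groundspeed=126.3 kt
Leg 3: heading=224.3°, groundspeed=175.6 kt

Leg 1: desired track 198.0°; wind correction +12.6° → command heading 210.6°, groundspeed 184.5 kt
Leg 2: desired track 16.3°; wind correction -12.3° → command heading 4.0°, groundspeed 126.3 kt
Leg 3: desired track 209.8°; wind correction +14.5° → command heading 224.3°, groundspeed 175.6 kt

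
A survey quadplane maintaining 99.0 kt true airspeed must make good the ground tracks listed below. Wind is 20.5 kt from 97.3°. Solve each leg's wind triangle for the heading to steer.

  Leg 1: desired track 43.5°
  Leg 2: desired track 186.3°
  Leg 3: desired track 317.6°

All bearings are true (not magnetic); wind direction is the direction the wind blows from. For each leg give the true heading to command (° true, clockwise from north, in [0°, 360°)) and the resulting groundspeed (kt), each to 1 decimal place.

Leg 1: desired track 43.5°; wind correction +9.6° → command heading 53.1°, groundspeed 85.5 kt
Leg 2: desired track 186.3°; wind correction -11.9° → command heading 174.4°, groundspeed 96.5 kt
Leg 3: desired track 317.6°; wind correction +7.7° → command heading 325.3°, groundspeed 113.7 kt

Leg 1: heading=53.1°, groundspeed=85.5 kt
Leg 2: heading=174.4°, groundspeed=96.5 kt
Leg 3: heading=325.3°, groundspeed=113.7 kt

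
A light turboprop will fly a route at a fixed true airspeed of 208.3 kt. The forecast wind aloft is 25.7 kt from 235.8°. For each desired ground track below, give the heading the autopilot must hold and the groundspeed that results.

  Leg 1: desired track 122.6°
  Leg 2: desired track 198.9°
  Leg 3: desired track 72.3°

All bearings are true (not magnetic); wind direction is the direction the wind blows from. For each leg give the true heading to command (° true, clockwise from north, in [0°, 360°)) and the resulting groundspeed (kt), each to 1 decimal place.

Leg 1: desired track 122.6°; wind correction +6.5° → command heading 129.1°, groundspeed 217.1 kt
Leg 2: desired track 198.9°; wind correction +4.2° → command heading 203.1°, groundspeed 187.2 kt
Leg 3: desired track 72.3°; wind correction +2.0° → command heading 74.3°, groundspeed 232.8 kt

Leg 1: heading=129.1°, groundspeed=217.1 kt
Leg 2: heading=203.1°, groundspeed=187.2 kt
Leg 3: heading=74.3°, groundspeed=232.8 kt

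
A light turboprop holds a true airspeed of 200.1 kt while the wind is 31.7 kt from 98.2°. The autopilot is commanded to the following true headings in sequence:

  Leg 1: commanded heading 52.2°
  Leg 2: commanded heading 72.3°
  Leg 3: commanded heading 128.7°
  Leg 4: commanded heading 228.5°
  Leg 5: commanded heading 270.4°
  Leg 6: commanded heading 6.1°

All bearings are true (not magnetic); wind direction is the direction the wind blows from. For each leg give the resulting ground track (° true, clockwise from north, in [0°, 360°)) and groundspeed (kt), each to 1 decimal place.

Leg 1: track=44.9°, groundspeed=179.5 kt
Leg 2: track=67.7°, groundspeed=172.1 kt
Leg 3: track=134.0°, groundspeed=173.5 kt
Leg 4: track=234.8°, groundspeed=221.9 kt
Leg 5: track=271.5°, groundspeed=231.5 kt
Leg 6: track=357.2°, groundspeed=203.7 kt

Leg 1: heading 52.2°; drift -7.3° → track 44.9°, groundspeed 179.5 kt
Leg 2: heading 72.3°; drift -4.6° → track 67.7°, groundspeed 172.1 kt
Leg 3: heading 128.7°; drift +5.3° → track 134.0°, groundspeed 173.5 kt
Leg 4: heading 228.5°; drift +6.3° → track 234.8°, groundspeed 221.9 kt
Leg 5: heading 270.4°; drift +1.1° → track 271.5°, groundspeed 231.5 kt
Leg 6: heading 6.1°; drift -8.9° → track 357.2°, groundspeed 203.7 kt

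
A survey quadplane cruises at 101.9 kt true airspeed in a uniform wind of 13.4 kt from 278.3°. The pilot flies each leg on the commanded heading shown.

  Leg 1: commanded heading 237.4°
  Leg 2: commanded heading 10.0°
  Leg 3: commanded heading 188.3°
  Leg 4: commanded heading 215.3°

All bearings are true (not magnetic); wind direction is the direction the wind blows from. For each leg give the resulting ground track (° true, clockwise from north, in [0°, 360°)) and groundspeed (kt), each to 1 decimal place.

Leg 1: heading 237.4°; drift -5.5° → track 231.9°, groundspeed 92.2 kt
Leg 2: heading 10.0°; drift +7.5° → track 17.5°, groundspeed 103.2 kt
Leg 3: heading 188.3°; drift -7.5° → track 180.8°, groundspeed 102.8 kt
Leg 4: heading 215.3°; drift -7.1° → track 208.2°, groundspeed 96.6 kt

Leg 1: track=231.9°, groundspeed=92.2 kt
Leg 2: track=17.5°, groundspeed=103.2 kt
Leg 3: track=180.8°, groundspeed=102.8 kt
Leg 4: track=208.2°, groundspeed=96.6 kt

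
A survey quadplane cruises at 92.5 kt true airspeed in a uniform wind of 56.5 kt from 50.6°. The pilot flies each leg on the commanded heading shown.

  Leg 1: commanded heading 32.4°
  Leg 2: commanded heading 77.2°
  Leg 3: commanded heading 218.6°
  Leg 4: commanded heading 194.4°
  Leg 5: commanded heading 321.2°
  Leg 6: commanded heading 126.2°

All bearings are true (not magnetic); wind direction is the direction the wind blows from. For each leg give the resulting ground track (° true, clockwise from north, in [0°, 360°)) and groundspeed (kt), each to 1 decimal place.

Leg 1: track=8.0°, groundspeed=42.6 kt
Leg 2: track=108.3°, groundspeed=49.0 kt
Leg 3: track=223.1°, groundspeed=148.2 kt
Leg 4: track=208.0°, groundspeed=142.1 kt
Leg 5: track=289.6°, groundspeed=107.9 kt
Leg 6: track=161.1°, groundspeed=95.7 kt

Leg 1: heading 32.4°; drift -24.4° → track 8.0°, groundspeed 42.6 kt
Leg 2: heading 77.2°; drift +31.1° → track 108.3°, groundspeed 49.0 kt
Leg 3: heading 218.6°; drift +4.5° → track 223.1°, groundspeed 148.2 kt
Leg 4: heading 194.4°; drift +13.6° → track 208.0°, groundspeed 142.1 kt
Leg 5: heading 321.2°; drift -31.6° → track 289.6°, groundspeed 107.9 kt
Leg 6: heading 126.2°; drift +34.9° → track 161.1°, groundspeed 95.7 kt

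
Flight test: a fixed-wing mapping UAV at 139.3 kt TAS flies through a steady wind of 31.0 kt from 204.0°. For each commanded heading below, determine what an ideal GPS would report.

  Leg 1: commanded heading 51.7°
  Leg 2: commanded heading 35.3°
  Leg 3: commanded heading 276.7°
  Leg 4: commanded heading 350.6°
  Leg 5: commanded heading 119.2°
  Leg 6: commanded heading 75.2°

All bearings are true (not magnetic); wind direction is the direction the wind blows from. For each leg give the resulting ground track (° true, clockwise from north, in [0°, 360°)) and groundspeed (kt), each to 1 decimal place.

Leg 1: track=46.8°, groundspeed=167.4 kt
Leg 2: track=33.2°, groundspeed=169.8 kt
Leg 3: track=289.5°, groundspeed=133.4 kt
Leg 4: track=356.5°, groundspeed=166.1 kt
Leg 5: track=106.5°, groundspeed=139.9 kt
Leg 6: track=66.5°, groundspeed=160.6 kt

Leg 1: heading 51.7°; drift -4.9° → track 46.8°, groundspeed 167.4 kt
Leg 2: heading 35.3°; drift -2.1° → track 33.2°, groundspeed 169.8 kt
Leg 3: heading 276.7°; drift +12.8° → track 289.5°, groundspeed 133.4 kt
Leg 4: heading 350.6°; drift +5.9° → track 356.5°, groundspeed 166.1 kt
Leg 5: heading 119.2°; drift -12.7° → track 106.5°, groundspeed 139.9 kt
Leg 6: heading 75.2°; drift -8.7° → track 66.5°, groundspeed 160.6 kt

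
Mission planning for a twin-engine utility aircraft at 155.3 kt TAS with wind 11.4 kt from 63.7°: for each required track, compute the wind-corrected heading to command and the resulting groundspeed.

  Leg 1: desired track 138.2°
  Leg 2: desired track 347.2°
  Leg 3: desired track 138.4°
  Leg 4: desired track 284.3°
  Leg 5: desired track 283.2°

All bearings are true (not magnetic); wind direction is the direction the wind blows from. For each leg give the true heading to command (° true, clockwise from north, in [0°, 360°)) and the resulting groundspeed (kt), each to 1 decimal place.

Leg 1: desired track 138.2°; wind correction -4.1° → command heading 134.1°, groundspeed 151.9 kt
Leg 2: desired track 347.2°; wind correction +4.1° → command heading 351.3°, groundspeed 152.2 kt
Leg 3: desired track 138.4°; wind correction -4.1° → command heading 134.3°, groundspeed 151.9 kt
Leg 4: desired track 284.3°; wind correction +2.7° → command heading 287.0°, groundspeed 163.8 kt
Leg 5: desired track 283.2°; wind correction +2.7° → command heading 285.9°, groundspeed 163.9 kt

Leg 1: heading=134.1°, groundspeed=151.9 kt
Leg 2: heading=351.3°, groundspeed=152.2 kt
Leg 3: heading=134.3°, groundspeed=151.9 kt
Leg 4: heading=287.0°, groundspeed=163.8 kt
Leg 5: heading=285.9°, groundspeed=163.9 kt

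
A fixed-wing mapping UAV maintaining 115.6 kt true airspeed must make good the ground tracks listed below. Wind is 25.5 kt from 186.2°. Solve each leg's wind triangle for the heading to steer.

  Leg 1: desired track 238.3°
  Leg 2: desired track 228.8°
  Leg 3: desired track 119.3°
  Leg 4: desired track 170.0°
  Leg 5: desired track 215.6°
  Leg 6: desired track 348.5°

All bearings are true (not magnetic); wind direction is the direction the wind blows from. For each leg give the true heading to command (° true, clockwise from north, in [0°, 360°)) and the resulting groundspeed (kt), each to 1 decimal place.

Leg 1: desired track 238.3°; wind correction -10.0° → command heading 228.3°, groundspeed 98.2 kt
Leg 2: desired track 228.8°; wind correction -8.6° → command heading 220.2°, groundspeed 95.5 kt
Leg 3: desired track 119.3°; wind correction +11.7° → command heading 131.0°, groundspeed 103.2 kt
Leg 4: desired track 170.0°; wind correction +3.5° → command heading 173.5°, groundspeed 90.9 kt
Leg 5: desired track 215.6°; wind correction -6.2° → command heading 209.4°, groundspeed 92.7 kt
Leg 6: desired track 348.5°; wind correction -3.8° → command heading 344.7°, groundspeed 139.6 kt

Leg 1: heading=228.3°, groundspeed=98.2 kt
Leg 2: heading=220.2°, groundspeed=95.5 kt
Leg 3: heading=131.0°, groundspeed=103.2 kt
Leg 4: heading=173.5°, groundspeed=90.9 kt
Leg 5: heading=209.4°, groundspeed=92.7 kt
Leg 6: heading=344.7°, groundspeed=139.6 kt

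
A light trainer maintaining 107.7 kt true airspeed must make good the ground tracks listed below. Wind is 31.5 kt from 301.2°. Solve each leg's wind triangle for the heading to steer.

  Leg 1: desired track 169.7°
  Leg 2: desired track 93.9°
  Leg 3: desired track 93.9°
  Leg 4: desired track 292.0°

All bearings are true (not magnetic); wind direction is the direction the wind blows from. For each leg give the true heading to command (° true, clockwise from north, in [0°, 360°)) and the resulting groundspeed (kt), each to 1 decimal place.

Leg 1: heading=182.4°, groundspeed=126.0 kt
Leg 2: heading=86.2°, groundspeed=134.7 kt
Leg 3: heading=86.2°, groundspeed=134.7 kt
Leg 4: heading=294.7°, groundspeed=76.5 kt

Leg 1: desired track 169.7°; wind correction +12.7° → command heading 182.4°, groundspeed 126.0 kt
Leg 2: desired track 93.9°; wind correction -7.7° → command heading 86.2°, groundspeed 134.7 kt
Leg 3: desired track 93.9°; wind correction -7.7° → command heading 86.2°, groundspeed 134.7 kt
Leg 4: desired track 292.0°; wind correction +2.7° → command heading 294.7°, groundspeed 76.5 kt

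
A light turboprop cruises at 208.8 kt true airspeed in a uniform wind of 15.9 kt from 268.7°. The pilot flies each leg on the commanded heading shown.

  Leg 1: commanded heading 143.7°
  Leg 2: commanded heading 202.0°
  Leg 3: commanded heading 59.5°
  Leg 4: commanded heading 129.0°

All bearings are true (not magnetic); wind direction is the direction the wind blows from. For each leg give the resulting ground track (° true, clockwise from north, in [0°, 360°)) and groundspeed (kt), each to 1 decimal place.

Leg 1: track=140.3°, groundspeed=218.3 kt
Leg 2: track=197.9°, groundspeed=203.0 kt
Leg 3: track=61.5°, groundspeed=222.8 kt
Leg 4: track=126.3°, groundspeed=221.2 kt

Leg 1: heading 143.7°; drift -3.4° → track 140.3°, groundspeed 218.3 kt
Leg 2: heading 202.0°; drift -4.1° → track 197.9°, groundspeed 203.0 kt
Leg 3: heading 59.5°; drift +2.0° → track 61.5°, groundspeed 222.8 kt
Leg 4: heading 129.0°; drift -2.7° → track 126.3°, groundspeed 221.2 kt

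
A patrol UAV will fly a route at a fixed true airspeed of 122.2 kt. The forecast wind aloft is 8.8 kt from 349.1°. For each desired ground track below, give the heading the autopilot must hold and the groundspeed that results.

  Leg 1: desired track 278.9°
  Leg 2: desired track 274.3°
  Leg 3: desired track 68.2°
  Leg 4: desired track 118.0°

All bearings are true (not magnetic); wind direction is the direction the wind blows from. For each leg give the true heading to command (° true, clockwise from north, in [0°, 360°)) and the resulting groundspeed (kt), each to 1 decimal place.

Leg 1: desired track 278.9°; wind correction +3.9° → command heading 282.8°, groundspeed 118.9 kt
Leg 2: desired track 274.3°; wind correction +4.0° → command heading 278.3°, groundspeed 119.6 kt
Leg 3: desired track 68.2°; wind correction -4.1° → command heading 64.1°, groundspeed 120.2 kt
Leg 4: desired track 118.0°; wind correction -3.2° → command heading 114.8°, groundspeed 127.5 kt

Leg 1: heading=282.8°, groundspeed=118.9 kt
Leg 2: heading=278.3°, groundspeed=119.6 kt
Leg 3: heading=64.1°, groundspeed=120.2 kt
Leg 4: heading=114.8°, groundspeed=127.5 kt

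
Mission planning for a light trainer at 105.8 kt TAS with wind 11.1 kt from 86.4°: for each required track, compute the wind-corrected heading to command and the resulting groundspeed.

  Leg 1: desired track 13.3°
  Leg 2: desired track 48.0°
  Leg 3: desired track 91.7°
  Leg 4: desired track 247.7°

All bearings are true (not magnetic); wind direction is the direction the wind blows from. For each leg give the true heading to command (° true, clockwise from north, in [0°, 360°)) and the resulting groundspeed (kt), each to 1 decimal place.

Leg 1: heading=19.1°, groundspeed=102.0 kt
Leg 2: heading=51.7°, groundspeed=96.9 kt
Leg 3: heading=91.1°, groundspeed=94.7 kt
Leg 4: heading=245.8°, groundspeed=116.3 kt

Leg 1: desired track 13.3°; wind correction +5.8° → command heading 19.1°, groundspeed 102.0 kt
Leg 2: desired track 48.0°; wind correction +3.7° → command heading 51.7°, groundspeed 96.9 kt
Leg 3: desired track 91.7°; wind correction -0.6° → command heading 91.1°, groundspeed 94.7 kt
Leg 4: desired track 247.7°; wind correction -1.9° → command heading 245.8°, groundspeed 116.3 kt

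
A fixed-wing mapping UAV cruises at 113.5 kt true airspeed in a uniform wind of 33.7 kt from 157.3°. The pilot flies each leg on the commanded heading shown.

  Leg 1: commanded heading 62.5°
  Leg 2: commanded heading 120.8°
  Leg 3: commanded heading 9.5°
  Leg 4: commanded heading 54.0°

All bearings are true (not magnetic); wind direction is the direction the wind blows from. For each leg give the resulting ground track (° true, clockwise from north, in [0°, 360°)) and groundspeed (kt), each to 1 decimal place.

Leg 1: heading 62.5°; drift -16.1° → track 46.4°, groundspeed 121.1 kt
Leg 2: heading 120.8°; drift -13.1° → track 107.7°, groundspeed 88.7 kt
Leg 3: heading 9.5°; drift -7.2° → track 2.3°, groundspeed 143.1 kt
Leg 4: heading 54.0°; drift -15.1° → track 38.9°, groundspeed 125.6 kt

Leg 1: track=46.4°, groundspeed=121.1 kt
Leg 2: track=107.7°, groundspeed=88.7 kt
Leg 3: track=2.3°, groundspeed=143.1 kt
Leg 4: track=38.9°, groundspeed=125.6 kt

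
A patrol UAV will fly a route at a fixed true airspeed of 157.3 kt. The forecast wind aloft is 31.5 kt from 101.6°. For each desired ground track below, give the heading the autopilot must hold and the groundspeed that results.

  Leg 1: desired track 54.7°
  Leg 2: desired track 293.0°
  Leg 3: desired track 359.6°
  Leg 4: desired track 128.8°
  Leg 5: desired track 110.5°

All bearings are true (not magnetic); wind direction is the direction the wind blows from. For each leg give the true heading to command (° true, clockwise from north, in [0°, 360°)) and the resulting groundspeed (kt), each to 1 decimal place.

Leg 1: desired track 54.7°; wind correction +8.4° → command heading 63.1°, groundspeed 134.1 kt
Leg 2: desired track 293.0°; wind correction +2.3° → command heading 295.3°, groundspeed 188.1 kt
Leg 3: desired track 359.6°; wind correction +11.3° → command heading 10.9°, groundspeed 160.8 kt
Leg 4: desired track 128.8°; wind correction -5.3° → command heading 123.5°, groundspeed 128.6 kt
Leg 5: desired track 110.5°; wind correction -1.8° → command heading 108.7°, groundspeed 126.1 kt

Leg 1: heading=63.1°, groundspeed=134.1 kt
Leg 2: heading=295.3°, groundspeed=188.1 kt
Leg 3: heading=10.9°, groundspeed=160.8 kt
Leg 4: heading=123.5°, groundspeed=128.6 kt
Leg 5: heading=108.7°, groundspeed=126.1 kt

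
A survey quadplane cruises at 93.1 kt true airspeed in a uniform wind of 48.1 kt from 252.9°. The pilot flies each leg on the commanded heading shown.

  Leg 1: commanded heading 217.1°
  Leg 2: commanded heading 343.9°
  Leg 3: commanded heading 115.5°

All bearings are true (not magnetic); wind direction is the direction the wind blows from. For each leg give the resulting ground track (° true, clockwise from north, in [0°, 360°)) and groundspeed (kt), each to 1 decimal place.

Leg 1: track=189.6°, groundspeed=61.0 kt
Leg 2: track=11.0°, groundspeed=105.5 kt
Leg 3: track=101.3°, groundspeed=132.6 kt

Leg 1: heading 217.1°; drift -27.5° → track 189.6°, groundspeed 61.0 kt
Leg 2: heading 343.9°; drift +27.1° → track 11.0°, groundspeed 105.5 kt
Leg 3: heading 115.5°; drift -14.2° → track 101.3°, groundspeed 132.6 kt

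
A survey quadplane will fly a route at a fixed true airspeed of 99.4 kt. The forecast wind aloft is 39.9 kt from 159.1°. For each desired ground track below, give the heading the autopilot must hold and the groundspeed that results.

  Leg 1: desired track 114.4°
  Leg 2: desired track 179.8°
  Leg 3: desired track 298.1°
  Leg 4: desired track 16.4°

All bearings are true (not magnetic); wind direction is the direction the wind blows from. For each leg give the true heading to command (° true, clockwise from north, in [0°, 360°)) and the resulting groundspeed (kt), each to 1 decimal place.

Leg 1: heading=130.8°, groundspeed=67.0 kt
Leg 2: heading=171.6°, groundspeed=61.1 kt
Leg 3: heading=282.8°, groundspeed=126.0 kt
Leg 4: heading=30.5°, groundspeed=128.2 kt

Leg 1: desired track 114.4°; wind correction +16.4° → command heading 130.8°, groundspeed 67.0 kt
Leg 2: desired track 179.8°; wind correction -8.2° → command heading 171.6°, groundspeed 61.1 kt
Leg 3: desired track 298.1°; wind correction -15.3° → command heading 282.8°, groundspeed 126.0 kt
Leg 4: desired track 16.4°; wind correction +14.1° → command heading 30.5°, groundspeed 128.2 kt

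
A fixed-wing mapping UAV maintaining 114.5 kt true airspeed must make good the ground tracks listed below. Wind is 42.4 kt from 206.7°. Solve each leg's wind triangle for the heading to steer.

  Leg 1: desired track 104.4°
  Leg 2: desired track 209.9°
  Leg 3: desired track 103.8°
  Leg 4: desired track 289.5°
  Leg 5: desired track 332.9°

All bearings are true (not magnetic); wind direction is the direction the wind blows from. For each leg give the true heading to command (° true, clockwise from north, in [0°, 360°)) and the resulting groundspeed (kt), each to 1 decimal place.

Leg 1: desired track 104.4°; wind correction +21.2° → command heading 125.6°, groundspeed 115.8 kt
Leg 2: desired track 209.9°; wind correction -1.2° → command heading 208.7°, groundspeed 72.1 kt
Leg 3: desired track 103.8°; wind correction +21.2° → command heading 125.0°, groundspeed 116.2 kt
Leg 4: desired track 289.5°; wind correction -21.6° → command heading 267.9°, groundspeed 101.2 kt
Leg 5: desired track 332.9°; wind correction -17.4° → command heading 315.5°, groundspeed 134.3 kt

Leg 1: heading=125.6°, groundspeed=115.8 kt
Leg 2: heading=208.7°, groundspeed=72.1 kt
Leg 3: heading=125.0°, groundspeed=116.2 kt
Leg 4: heading=267.9°, groundspeed=101.2 kt
Leg 5: heading=315.5°, groundspeed=134.3 kt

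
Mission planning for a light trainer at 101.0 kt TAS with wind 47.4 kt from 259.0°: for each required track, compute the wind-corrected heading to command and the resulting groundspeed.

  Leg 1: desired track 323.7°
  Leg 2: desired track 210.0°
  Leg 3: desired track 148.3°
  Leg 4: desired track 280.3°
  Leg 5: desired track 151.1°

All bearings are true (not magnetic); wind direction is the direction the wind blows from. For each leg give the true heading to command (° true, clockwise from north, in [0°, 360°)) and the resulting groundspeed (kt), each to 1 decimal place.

Leg 1: heading=298.6°, groundspeed=71.2 kt
Leg 2: heading=230.7°, groundspeed=63.4 kt
Leg 3: heading=174.3°, groundspeed=107.5 kt
Leg 4: heading=270.5°, groundspeed=55.4 kt
Leg 5: heading=177.6°, groundspeed=104.9 kt

Leg 1: desired track 323.7°; wind correction -25.1° → command heading 298.6°, groundspeed 71.2 kt
Leg 2: desired track 210.0°; wind correction +20.7° → command heading 230.7°, groundspeed 63.4 kt
Leg 3: desired track 148.3°; wind correction +26.0° → command heading 174.3°, groundspeed 107.5 kt
Leg 4: desired track 280.3°; wind correction -9.8° → command heading 270.5°, groundspeed 55.4 kt
Leg 5: desired track 151.1°; wind correction +26.5° → command heading 177.6°, groundspeed 104.9 kt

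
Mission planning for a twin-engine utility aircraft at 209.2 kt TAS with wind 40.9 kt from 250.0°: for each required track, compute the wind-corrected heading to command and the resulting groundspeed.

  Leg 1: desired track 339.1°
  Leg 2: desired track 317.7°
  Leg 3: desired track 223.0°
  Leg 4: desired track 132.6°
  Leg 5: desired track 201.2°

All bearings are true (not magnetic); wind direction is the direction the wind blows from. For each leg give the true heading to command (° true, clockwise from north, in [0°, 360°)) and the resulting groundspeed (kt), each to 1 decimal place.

Leg 1: heading=327.8°, groundspeed=204.5 kt
Leg 2: heading=307.3°, groundspeed=190.2 kt
Leg 3: heading=228.1°, groundspeed=171.9 kt
Leg 4: heading=142.6°, groundspeed=224.8 kt
Leg 5: heading=209.7°, groundspeed=180.0 kt

Leg 1: desired track 339.1°; wind correction -11.3° → command heading 327.8°, groundspeed 204.5 kt
Leg 2: desired track 317.7°; wind correction -10.4° → command heading 307.3°, groundspeed 190.2 kt
Leg 3: desired track 223.0°; wind correction +5.1° → command heading 228.1°, groundspeed 171.9 kt
Leg 4: desired track 132.6°; wind correction +10.0° → command heading 142.6°, groundspeed 224.8 kt
Leg 5: desired track 201.2°; wind correction +8.5° → command heading 209.7°, groundspeed 180.0 kt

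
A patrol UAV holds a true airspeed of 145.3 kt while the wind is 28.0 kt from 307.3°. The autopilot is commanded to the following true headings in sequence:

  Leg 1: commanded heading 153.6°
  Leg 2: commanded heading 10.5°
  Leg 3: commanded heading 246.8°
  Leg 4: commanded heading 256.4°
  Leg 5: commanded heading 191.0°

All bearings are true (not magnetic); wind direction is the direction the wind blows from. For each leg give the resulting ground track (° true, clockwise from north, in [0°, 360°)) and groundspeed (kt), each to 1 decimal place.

Leg 1: track=149.4°, groundspeed=170.9 kt
Leg 2: track=21.2°, groundspeed=135.0 kt
Leg 3: track=236.3°, groundspeed=133.8 kt
Leg 4: track=246.7°, groundspeed=129.5 kt
Leg 5: track=182.0°, groundspeed=159.7 kt

Leg 1: heading 153.6°; drift -4.2° → track 149.4°, groundspeed 170.9 kt
Leg 2: heading 10.5°; drift +10.7° → track 21.2°, groundspeed 135.0 kt
Leg 3: heading 246.8°; drift -10.5° → track 236.3°, groundspeed 133.8 kt
Leg 4: heading 256.4°; drift -9.7° → track 246.7°, groundspeed 129.5 kt
Leg 5: heading 191.0°; drift -9.0° → track 182.0°, groundspeed 159.7 kt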